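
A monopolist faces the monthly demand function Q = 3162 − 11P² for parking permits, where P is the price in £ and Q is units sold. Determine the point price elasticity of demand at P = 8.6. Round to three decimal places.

-0.693

At P = 8.6, Q = 2348.440.
dQ/dP = −22P = -189.200.
ε = (dQ/dP)(P/Q) = (-189.200)(8.6/2348.440).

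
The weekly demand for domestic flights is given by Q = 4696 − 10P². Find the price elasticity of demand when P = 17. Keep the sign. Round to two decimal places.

At P = 17, Q = 1806.
dQ/dP = −20P = -340.
ε = (dQ/dP)(P/Q) = (-340)(17/1806).

-3.20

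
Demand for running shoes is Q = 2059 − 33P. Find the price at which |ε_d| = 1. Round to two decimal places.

For linear demand Q = a − bP, ε = −bP/(a − bP). |ε| = 1 when bP = a − bP, i.e. P = a/(2b).
P = 2059/(2·33) = 2059/66 = 31.1970.

31.20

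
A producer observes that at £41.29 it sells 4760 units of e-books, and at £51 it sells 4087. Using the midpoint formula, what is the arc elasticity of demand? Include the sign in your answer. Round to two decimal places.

-0.72

ΔQ = 4087 − 4760 = -673; ΔP = 51 − 41.29 = 9.71.
Midpoints: P̄ = 46.14, Q̄ = 4423.5.
ε = (ΔQ/ΔP)(P̄/Q̄) = (-673/9.71)(46.14/4423.5).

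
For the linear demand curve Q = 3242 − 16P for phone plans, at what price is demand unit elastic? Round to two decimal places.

101.31

For linear demand Q = a − bP, ε = −bP/(a − bP). |ε| = 1 when bP = a − bP, i.e. P = a/(2b).
P = 3242/(2·16) = 3242/32 = 101.3125.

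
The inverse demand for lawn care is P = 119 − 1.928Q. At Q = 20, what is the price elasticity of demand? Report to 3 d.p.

-2.086

At Q = 20, P = 119 − 1.928(20) = 80.44.
dP/dQ = −1.928, so dQ/dP = 1/(−1.928) = -0.519.
ε = (dQ/dP)(P/Q) = (-0.519)(80.44/20).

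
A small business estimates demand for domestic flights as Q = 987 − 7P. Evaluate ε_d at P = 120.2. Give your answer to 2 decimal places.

At P = 120.2, Q = 145.600.
dQ/dP = −7.
ε = (dQ/dP)(P/Q) = (-7)(120.2/145.600).
|ε| > 1, so demand is elastic at this price.

-5.78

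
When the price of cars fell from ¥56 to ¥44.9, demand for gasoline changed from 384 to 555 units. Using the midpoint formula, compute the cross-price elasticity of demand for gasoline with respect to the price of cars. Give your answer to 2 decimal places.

-1.66

ΔQ_x = 555 − 384 = 171; ΔP_y = 44.9 − 56 = -11.1.
Midpoints: P̄_y = 50.45, Q̄_x = 469.5.
ε_xy = (ΔQ_x/ΔP_y)(P̄_y/Q̄_x) = (171/-11.1)(50.45/469.5).
ε_xy < 0, so the goods are complements.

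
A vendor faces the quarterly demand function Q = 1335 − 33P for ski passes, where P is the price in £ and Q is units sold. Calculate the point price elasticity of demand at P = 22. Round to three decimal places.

-1.192

At P = 22, Q = 609.
dQ/dP = −33.
ε = (dQ/dP)(P/Q) = (-33)(22/609).
|ε| > 1, so demand is elastic at this price.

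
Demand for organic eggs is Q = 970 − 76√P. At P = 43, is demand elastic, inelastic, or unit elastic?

inelastic

Q = 471.635, dQ/dP = -5.795.
ε = (dQ/dP)(P/Q) ≈ -0.528.
|ε| = 0.53 < 1.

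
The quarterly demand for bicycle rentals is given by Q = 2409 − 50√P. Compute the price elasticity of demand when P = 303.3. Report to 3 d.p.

At P = 303.3, Q = 1538.224.
dQ/dP = −50/(2√P) = -1.436.
ε = (dQ/dP)(P/Q) = (-1.436)(303.3/1538.224).

-0.283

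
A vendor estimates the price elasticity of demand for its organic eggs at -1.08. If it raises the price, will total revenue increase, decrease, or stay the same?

|ε| = 1.08 > 1, so demand is elastic. A price rise therefore reduces total revenue.

decrease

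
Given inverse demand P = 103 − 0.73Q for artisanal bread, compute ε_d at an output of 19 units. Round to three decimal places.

-6.426

At Q = 19, P = 103 − 0.73(19) = 89.13.
dP/dQ = −0.73, so dQ/dP = 1/(−0.73) = -1.370.
ε = (dQ/dP)(P/Q) = (-1.370)(89.13/19).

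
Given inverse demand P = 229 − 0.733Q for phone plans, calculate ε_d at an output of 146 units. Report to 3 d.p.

-1.140

At Q = 146, P = 229 − 0.733(146) = 121.98.
dP/dQ = −0.733, so dQ/dP = 1/(−0.733) = -1.364.
ε = (dQ/dP)(P/Q) = (-1.364)(121.98/146).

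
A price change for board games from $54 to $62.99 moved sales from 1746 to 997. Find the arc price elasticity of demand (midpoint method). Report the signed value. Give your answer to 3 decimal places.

ΔQ = 997 − 1746 = -749; ΔP = 62.99 − 54 = 8.99.
Midpoints: P̄ = 58.50, Q̄ = 1371.5.
ε = (ΔQ/ΔP)(P̄/Q̄) = (-749/8.99)(58.50/1371.5).

-3.553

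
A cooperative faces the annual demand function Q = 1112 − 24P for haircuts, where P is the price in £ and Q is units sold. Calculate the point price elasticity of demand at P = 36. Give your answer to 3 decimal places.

At P = 36, Q = 248.
dQ/dP = −24.
ε = (dQ/dP)(P/Q) = (-24)(36/248).
|ε| > 1, so demand is elastic at this price.

-3.484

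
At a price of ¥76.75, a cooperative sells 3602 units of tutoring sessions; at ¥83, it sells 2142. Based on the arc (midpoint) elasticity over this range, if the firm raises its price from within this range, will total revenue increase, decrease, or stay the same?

decrease

Arc ε = (-1460/6.25)(79.88/2872.0) ≈ -6.497.
|ε| = 6.50 > 1, so demand is elastic. A price rise therefore reduces total revenue.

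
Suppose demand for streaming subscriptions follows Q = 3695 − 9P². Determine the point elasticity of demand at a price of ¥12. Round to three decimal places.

At P = 12, Q = 2399.
dQ/dP = −18P = -216.
ε = (dQ/dP)(P/Q) = (-216)(12/2399).
|ε| > 1, so demand is elastic at this price.

-1.080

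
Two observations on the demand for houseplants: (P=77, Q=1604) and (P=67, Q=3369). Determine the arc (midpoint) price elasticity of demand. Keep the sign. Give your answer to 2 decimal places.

ΔQ = 3369 − 1604 = 1765; ΔP = 67 − 77 = -10.
Midpoints: P̄ = 72.00, Q̄ = 2486.5.
ε = (ΔQ/ΔP)(P̄/Q̄) = (1765/-10)(72.00/2486.5).

-5.11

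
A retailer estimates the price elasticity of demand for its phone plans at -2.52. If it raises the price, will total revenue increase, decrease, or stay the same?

decrease

|ε| = 2.52 > 1, so demand is elastic. A price rise therefore reduces total revenue.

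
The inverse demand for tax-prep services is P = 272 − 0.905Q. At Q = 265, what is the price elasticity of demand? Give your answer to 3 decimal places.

At Q = 265, P = 272 − 0.905(265) = 32.17.
dP/dQ = −0.905, so dQ/dP = 1/(−0.905) = -1.105.
ε = (dQ/dP)(P/Q) = (-1.105)(32.17/265).

-0.134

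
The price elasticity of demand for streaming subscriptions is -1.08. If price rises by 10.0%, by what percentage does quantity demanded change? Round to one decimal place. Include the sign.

%ΔQ ≈ ε × %ΔP = (-1.08)(10.0%) = -10.80%.

-10.8%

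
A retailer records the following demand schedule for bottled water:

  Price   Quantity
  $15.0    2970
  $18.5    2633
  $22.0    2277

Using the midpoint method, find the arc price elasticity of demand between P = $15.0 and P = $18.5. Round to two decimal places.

-0.58

At P = 15.0, Q = 2970; at P = 18.5, Q = 2633.
ΔQ = -337, ΔP = 3.5. Midpoints: P̄ = 16.75, Q̄ = 2801.5.
ε = (ΔQ/ΔP)(P̄/Q̄) = (-337/3.5)(16.75/2801.5).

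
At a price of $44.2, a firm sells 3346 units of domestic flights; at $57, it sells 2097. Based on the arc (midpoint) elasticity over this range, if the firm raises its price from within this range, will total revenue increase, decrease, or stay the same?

decrease

Arc ε = (-1249/12.8)(50.60/2721.5) ≈ -1.814.
|ε| = 1.81 > 1, so demand is elastic. A price rise therefore reduces total revenue.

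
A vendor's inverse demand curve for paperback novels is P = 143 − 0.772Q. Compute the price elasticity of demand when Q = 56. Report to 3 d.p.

-2.308

At Q = 56, P = 143 − 0.772(56) = 99.77.
dP/dQ = −0.772, so dQ/dP = 1/(−0.772) = -1.295.
ε = (dQ/dP)(P/Q) = (-1.295)(99.77/56).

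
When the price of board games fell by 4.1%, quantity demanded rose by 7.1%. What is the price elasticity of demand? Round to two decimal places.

ε = %ΔQ / %ΔP = (7.1)/(-4.1) = -1.732.

-1.73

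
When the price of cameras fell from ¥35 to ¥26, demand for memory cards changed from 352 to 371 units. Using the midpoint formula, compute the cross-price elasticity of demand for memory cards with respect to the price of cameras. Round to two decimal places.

ΔQ_x = 371 − 352 = 19; ΔP_y = 26 − 35 = -9.
Midpoints: P̄_y = 30.50, Q̄_x = 361.5.
ε_xy = (ΔQ_x/ΔP_y)(P̄_y/Q̄_x) = (19/-9)(30.50/361.5).
ε_xy < 0, so the goods are complements.

-0.18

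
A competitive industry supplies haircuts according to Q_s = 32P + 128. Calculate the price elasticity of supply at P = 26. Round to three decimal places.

0.867

At P = 26, Q_s = 960.
dQ_s/dP = 32.
ε_s = (dQ_s/dP)(P/Q_s) = (32)(26/960).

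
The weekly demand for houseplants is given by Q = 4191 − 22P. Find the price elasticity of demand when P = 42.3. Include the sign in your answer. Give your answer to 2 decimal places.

At P = 42.3, Q = 3260.400.
dQ/dP = −22.
ε = (dQ/dP)(P/Q) = (-22)(42.3/3260.400).
|ε| < 1, so demand is inelastic at this price.

-0.29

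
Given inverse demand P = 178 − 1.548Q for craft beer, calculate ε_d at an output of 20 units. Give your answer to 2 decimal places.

At Q = 20, P = 178 − 1.548(20) = 147.04.
dP/dQ = −1.548, so dQ/dP = 1/(−1.548) = -0.646.
ε = (dQ/dP)(P/Q) = (-0.646)(147.04/20).

-4.75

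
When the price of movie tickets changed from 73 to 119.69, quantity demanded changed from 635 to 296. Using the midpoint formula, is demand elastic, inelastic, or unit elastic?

elastic

Arc ε ≈ -1.503.
|ε| = 1.50 > 1.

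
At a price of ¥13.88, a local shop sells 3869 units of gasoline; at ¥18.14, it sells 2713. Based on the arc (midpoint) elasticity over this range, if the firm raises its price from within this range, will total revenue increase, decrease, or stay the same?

Arc ε = (-1156/4.26)(16.01/3291.0) ≈ -1.320.
|ε| = 1.32 > 1, so demand is elastic. A price rise therefore reduces total revenue.

decrease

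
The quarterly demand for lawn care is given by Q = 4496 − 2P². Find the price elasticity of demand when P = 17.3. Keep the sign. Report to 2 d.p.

-0.31

At P = 17.3, Q = 3897.420.
dQ/dP = −4P = -69.200.
ε = (dQ/dP)(P/Q) = (-69.200)(17.3/3897.420).
|ε| < 1, so demand is inelastic at this price.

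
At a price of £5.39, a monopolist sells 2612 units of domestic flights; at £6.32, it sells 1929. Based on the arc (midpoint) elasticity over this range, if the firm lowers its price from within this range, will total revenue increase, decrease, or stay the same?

increase

Arc ε = (-683/0.93)(5.86/2270.5) ≈ -1.894.
|ε| = 1.89 > 1, so demand is elastic. A price cut therefore raises total revenue.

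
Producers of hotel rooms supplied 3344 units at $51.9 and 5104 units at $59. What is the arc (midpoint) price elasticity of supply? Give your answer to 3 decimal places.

ΔQ = 5104 − 3344 = 1760; ΔP = 59 − 51.9 = 7.1.
Midpoints: P̄ = 55.45, Q̄ = 4224.0.
ε_s = (ΔQ/ΔP)(P̄/Q̄) = (1760/7.1)(55.45/4224.0).

3.254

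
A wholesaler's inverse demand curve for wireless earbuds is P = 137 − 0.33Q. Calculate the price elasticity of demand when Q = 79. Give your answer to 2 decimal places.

-4.26

At Q = 79, P = 137 − 0.33(79) = 110.93.
dP/dQ = −0.33, so dQ/dP = 1/(−0.33) = -3.030.
ε = (dQ/dP)(P/Q) = (-3.030)(110.93/79).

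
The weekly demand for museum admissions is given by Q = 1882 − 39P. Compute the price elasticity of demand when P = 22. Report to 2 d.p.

-0.84

At P = 22, Q = 1024.
dQ/dP = −39.
ε = (dQ/dP)(P/Q) = (-39)(22/1024).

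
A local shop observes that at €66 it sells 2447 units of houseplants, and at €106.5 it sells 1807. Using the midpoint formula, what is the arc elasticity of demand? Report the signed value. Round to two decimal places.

-0.64

ΔQ = 1807 − 2447 = -640; ΔP = 106.5 − 66 = 40.5.
Midpoints: P̄ = 86.25, Q̄ = 2127.0.
ε = (ΔQ/ΔP)(P̄/Q̄) = (-640/40.5)(86.25/2127.0).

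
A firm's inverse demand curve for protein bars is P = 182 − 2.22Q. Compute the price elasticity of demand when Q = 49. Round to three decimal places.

-0.673

At Q = 49, P = 182 − 2.22(49) = 73.22.
dP/dQ = −2.22, so dQ/dP = 1/(−2.22) = -0.450.
ε = (dQ/dP)(P/Q) = (-0.450)(73.22/49).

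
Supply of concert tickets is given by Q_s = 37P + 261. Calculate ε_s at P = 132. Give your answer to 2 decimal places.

At P = 132, Q_s = 5145.
dQ_s/dP = 37.
ε_s = (dQ_s/dP)(P/Q_s) = (37)(132/5145).

0.95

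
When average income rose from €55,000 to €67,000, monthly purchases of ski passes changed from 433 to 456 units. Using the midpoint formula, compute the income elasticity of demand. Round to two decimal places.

0.26

ΔQ = 23, ΔI = 12000. Midpoints: Ī = 61,000, Q̄ = 444.5.
ε_I = (ΔQ/ΔI)(Ī/Q̄) = (23/12000)(61000/444.5).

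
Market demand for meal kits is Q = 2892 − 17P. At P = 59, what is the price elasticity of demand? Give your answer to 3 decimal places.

At P = 59, Q = 1889.
dQ/dP = −17.
ε = (dQ/dP)(P/Q) = (-17)(59/1889).
|ε| < 1, so demand is inelastic at this price.

-0.531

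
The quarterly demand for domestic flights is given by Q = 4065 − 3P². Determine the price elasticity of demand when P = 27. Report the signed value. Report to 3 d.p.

At P = 27, Q = 1878.
dQ/dP = −6P = -162.
ε = (dQ/dP)(P/Q) = (-162)(27/1878).
|ε| > 1, so demand is elastic at this price.

-2.329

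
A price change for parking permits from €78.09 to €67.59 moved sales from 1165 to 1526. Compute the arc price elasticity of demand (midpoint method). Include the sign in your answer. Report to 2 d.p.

ΔQ = 1526 − 1165 = 361; ΔP = 67.59 − 78.09 = -10.5.
Midpoints: P̄ = 72.84, Q̄ = 1345.5.
ε = (ΔQ/ΔP)(P̄/Q̄) = (361/-10.5)(72.84/1345.5).

-1.86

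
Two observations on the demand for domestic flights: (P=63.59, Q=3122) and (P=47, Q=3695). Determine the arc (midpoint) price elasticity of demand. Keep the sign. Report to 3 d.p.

-0.560

ΔQ = 3695 − 3122 = 573; ΔP = 47 − 63.59 = -16.59.
Midpoints: P̄ = 55.30, Q̄ = 3408.5.
ε = (ΔQ/ΔP)(P̄/Q̄) = (573/-16.59)(55.30/3408.5).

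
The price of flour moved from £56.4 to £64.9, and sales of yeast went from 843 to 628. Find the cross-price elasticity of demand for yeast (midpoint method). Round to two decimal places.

-2.09

ΔQ_x = 628 − 843 = -215; ΔP_y = 64.9 − 56.4 = 8.5.
Midpoints: P̄_y = 60.65, Q̄_x = 735.5.
ε_xy = (ΔQ_x/ΔP_y)(P̄_y/Q̄_x) = (-215/8.5)(60.65/735.5).
ε_xy < 0, so the goods are complements.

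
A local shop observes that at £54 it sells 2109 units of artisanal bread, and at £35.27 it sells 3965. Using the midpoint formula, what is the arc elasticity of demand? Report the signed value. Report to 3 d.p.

-1.456

ΔQ = 3965 − 2109 = 1856; ΔP = 35.27 − 54 = -18.73.
Midpoints: P̄ = 44.64, Q̄ = 3037.0.
ε = (ΔQ/ΔP)(P̄/Q̄) = (1856/-18.73)(44.64/3037.0).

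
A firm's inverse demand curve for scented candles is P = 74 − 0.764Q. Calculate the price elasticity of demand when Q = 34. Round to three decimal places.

At Q = 34, P = 74 − 0.764(34) = 48.02.
dP/dQ = −0.764, so dQ/dP = 1/(−0.764) = -1.309.
ε = (dQ/dP)(P/Q) = (-1.309)(48.02/34).

-1.849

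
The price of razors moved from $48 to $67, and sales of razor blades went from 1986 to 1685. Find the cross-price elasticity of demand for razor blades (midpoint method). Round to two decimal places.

ΔQ_x = 1685 − 1986 = -301; ΔP_y = 67 − 48 = 19.
Midpoints: P̄_y = 57.50, Q̄_x = 1835.5.
ε_xy = (ΔQ_x/ΔP_y)(P̄_y/Q̄_x) = (-301/19)(57.50/1835.5).

-0.50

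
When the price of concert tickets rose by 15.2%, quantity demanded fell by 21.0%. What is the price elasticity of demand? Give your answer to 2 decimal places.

ε = %ΔQ / %ΔP = (-21.0)/(15.2) = -1.382.

-1.38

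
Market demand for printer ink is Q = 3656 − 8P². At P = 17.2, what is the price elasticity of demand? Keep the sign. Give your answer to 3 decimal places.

-3.671

At P = 17.2, Q = 1289.280.
dQ/dP = −16P = -275.200.
ε = (dQ/dP)(P/Q) = (-275.200)(17.2/1289.280).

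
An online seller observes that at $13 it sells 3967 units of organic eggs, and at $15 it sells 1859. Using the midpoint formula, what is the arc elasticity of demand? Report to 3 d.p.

-5.066

ΔQ = 1859 − 3967 = -2108; ΔP = 15 − 13 = 2.
Midpoints: P̄ = 14.00, Q̄ = 2913.0.
ε = (ΔQ/ΔP)(P̄/Q̄) = (-2108/2)(14.00/2913.0).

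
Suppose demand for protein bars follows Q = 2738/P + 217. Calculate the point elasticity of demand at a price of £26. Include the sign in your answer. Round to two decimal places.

-0.33

At P = 26, Q = 322.308.
dQ/dP = −2738/P² = -4.050.
ε = (dQ/dP)(P/Q) = (-4.050)(26/322.308).
|ε| < 1, so demand is inelastic at this price.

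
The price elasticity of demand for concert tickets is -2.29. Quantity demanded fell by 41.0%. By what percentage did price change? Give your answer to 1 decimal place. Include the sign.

%ΔP ≈ %ΔQ / ε = (-41.0%)/(-2.29) = 17.90%.

17.9%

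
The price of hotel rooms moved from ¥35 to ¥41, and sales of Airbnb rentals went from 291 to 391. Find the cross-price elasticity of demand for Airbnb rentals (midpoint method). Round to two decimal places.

1.86

ΔQ_x = 391 − 291 = 100; ΔP_y = 41 − 35 = 6.
Midpoints: P̄_y = 38.00, Q̄_x = 341.0.
ε_xy = (ΔQ_x/ΔP_y)(P̄_y/Q̄_x) = (100/6)(38.00/341.0).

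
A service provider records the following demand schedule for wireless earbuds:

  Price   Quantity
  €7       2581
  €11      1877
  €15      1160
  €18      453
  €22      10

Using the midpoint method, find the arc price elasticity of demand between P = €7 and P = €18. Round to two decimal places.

-1.59

At P = 7, Q = 2581; at P = 18, Q = 453.
ΔQ = -2128, ΔP = 11. Midpoints: P̄ = 12.50, Q̄ = 1517.0.
ε = (ΔQ/ΔP)(P̄/Q̄) = (-2128/11)(12.50/1517.0).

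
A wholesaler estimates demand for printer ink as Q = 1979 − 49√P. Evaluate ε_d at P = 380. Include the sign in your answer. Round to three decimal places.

-0.466

At P = 380, Q = 1023.814.
dQ/dP = −49/(2√P) = -1.257.
ε = (dQ/dP)(P/Q) = (-1.257)(380/1023.814).
|ε| < 1, so demand is inelastic at this price.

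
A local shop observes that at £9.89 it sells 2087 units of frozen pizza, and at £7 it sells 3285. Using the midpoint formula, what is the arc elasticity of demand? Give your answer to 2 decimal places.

-1.30

ΔQ = 3285 − 2087 = 1198; ΔP = 7 − 9.89 = -2.89.
Midpoints: P̄ = 8.45, Q̄ = 2686.0.
ε = (ΔQ/ΔP)(P̄/Q̄) = (1198/-2.89)(8.45/2686.0).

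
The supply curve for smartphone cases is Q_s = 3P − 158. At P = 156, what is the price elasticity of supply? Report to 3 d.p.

At P = 156, Q_s = 310.
dQ_s/dP = 3.
ε_s = (dQ_s/dP)(P/Q_s) = (3)(156/310).

1.510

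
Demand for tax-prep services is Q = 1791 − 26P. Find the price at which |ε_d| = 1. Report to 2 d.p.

For linear demand Q = a − bP, ε = −bP/(a − bP). |ε| = 1 when bP = a − bP, i.e. P = a/(2b).
P = 1791/(2·26) = 1791/52 = 34.4423.

34.44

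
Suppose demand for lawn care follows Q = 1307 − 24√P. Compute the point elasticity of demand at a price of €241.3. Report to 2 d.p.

-0.20

At P = 241.3, Q = 934.188.
dQ/dP = −24/(2√P) = -0.773.
ε = (dQ/dP)(P/Q) = (-0.773)(241.3/934.188).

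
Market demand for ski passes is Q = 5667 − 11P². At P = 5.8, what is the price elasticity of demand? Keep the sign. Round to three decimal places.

-0.140

At P = 5.8, Q = 5296.960.
dQ/dP = −22P = -127.600.
ε = (dQ/dP)(P/Q) = (-127.600)(5.8/5296.960).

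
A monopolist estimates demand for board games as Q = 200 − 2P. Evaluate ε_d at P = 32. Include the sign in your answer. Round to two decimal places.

-0.47

At P = 32, Q = 136.
dQ/dP = −2.
ε = (dQ/dP)(P/Q) = (-2)(32/136).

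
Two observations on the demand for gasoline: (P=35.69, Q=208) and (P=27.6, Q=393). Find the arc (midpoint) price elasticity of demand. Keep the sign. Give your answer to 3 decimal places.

ΔQ = 393 − 208 = 185; ΔP = 27.6 − 35.69 = -8.09.
Midpoints: P̄ = 31.64, Q̄ = 300.5.
ε = (ΔQ/ΔP)(P̄/Q̄) = (185/-8.09)(31.64/300.5).

-2.408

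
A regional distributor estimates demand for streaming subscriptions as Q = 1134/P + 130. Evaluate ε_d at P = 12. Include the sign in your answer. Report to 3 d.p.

At P = 12, Q = 224.500.
dQ/dP = −1134/P² = -7.875.
ε = (dQ/dP)(P/Q) = (-7.875)(12/224.500).

-0.421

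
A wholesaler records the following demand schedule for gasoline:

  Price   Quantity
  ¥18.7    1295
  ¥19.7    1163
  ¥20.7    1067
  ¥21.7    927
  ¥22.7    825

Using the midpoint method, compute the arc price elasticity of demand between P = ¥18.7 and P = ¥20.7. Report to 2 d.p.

At P = 18.7, Q = 1295; at P = 20.7, Q = 1067.
ΔQ = -228, ΔP = 2.0. Midpoints: P̄ = 19.70, Q̄ = 1181.0.
ε = (ΔQ/ΔP)(P̄/Q̄) = (-228/2.0)(19.70/1181.0).

-1.90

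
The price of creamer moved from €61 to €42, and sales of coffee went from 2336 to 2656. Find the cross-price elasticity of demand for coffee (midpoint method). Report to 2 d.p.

-0.35

ΔQ_x = 2656 − 2336 = 320; ΔP_y = 42 − 61 = -19.
Midpoints: P̄_y = 51.50, Q̄_x = 2496.0.
ε_xy = (ΔQ_x/ΔP_y)(P̄_y/Q̄_x) = (320/-19)(51.50/2496.0).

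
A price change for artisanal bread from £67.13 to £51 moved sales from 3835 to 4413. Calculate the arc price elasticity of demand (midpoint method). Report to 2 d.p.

-0.51

ΔQ = 4413 − 3835 = 578; ΔP = 51 − 67.13 = -16.13.
Midpoints: P̄ = 59.06, Q̄ = 4124.0.
ε = (ΔQ/ΔP)(P̄/Q̄) = (578/-16.13)(59.06/4124.0).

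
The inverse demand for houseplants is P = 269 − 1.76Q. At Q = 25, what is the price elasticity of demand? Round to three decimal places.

At Q = 25, P = 269 − 1.76(25) = 225.00.
dP/dQ = −1.76, so dQ/dP = 1/(−1.76) = -0.568.
ε = (dQ/dP)(P/Q) = (-0.568)(225.00/25).

-5.114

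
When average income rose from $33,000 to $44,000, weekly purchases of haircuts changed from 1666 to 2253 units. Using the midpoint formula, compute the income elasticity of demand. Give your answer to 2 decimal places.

ΔQ = 587, ΔI = 11000. Midpoints: Ī = 38,500, Q̄ = 1959.5.
ε_I = (ΔQ/ΔI)(Ī/Q̄) = (587/11000)(38500/1959.5).

1.05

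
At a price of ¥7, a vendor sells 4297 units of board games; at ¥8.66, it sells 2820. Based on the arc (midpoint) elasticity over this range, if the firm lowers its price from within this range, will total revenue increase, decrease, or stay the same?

increase

Arc ε = (-1477/1.66)(7.83/3558.5) ≈ -1.958.
|ε| = 1.96 > 1, so demand is elastic. A price cut therefore raises total revenue.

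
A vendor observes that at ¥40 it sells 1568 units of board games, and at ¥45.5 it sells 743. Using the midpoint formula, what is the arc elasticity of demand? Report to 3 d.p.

-5.550

ΔQ = 743 − 1568 = -825; ΔP = 45.5 − 40 = 5.5.
Midpoints: P̄ = 42.75, Q̄ = 1155.5.
ε = (ΔQ/ΔP)(P̄/Q̄) = (-825/5.5)(42.75/1155.5).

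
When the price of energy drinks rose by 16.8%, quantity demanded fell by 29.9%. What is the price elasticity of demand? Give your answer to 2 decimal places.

ε = %ΔQ / %ΔP = (-29.9)/(16.8) = -1.780.

-1.78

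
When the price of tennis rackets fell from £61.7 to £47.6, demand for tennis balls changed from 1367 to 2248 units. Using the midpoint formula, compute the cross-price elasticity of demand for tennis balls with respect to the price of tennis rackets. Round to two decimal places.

ΔQ_x = 2248 − 1367 = 881; ΔP_y = 47.6 − 61.7 = -14.1.
Midpoints: P̄_y = 54.65, Q̄_x = 1807.5.
ε_xy = (ΔQ_x/ΔP_y)(P̄_y/Q̄_x) = (881/-14.1)(54.65/1807.5).

-1.89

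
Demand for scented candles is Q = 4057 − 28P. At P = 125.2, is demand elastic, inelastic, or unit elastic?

Q = 551.400, dQ/dP = -28.
ε = (dQ/dP)(P/Q) ≈ -6.358.
|ε| = 6.36 > 1.

elastic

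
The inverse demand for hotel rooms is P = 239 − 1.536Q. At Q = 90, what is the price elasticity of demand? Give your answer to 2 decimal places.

At Q = 90, P = 239 − 1.536(90) = 100.76.
dP/dQ = −1.536, so dQ/dP = 1/(−1.536) = -0.651.
ε = (dQ/dP)(P/Q) = (-0.651)(100.76/90).

-0.73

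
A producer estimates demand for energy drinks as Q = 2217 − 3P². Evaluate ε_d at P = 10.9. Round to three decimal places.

At P = 10.9, Q = 1860.570.
dQ/dP = −6P = -65.400.
ε = (dQ/dP)(P/Q) = (-65.400)(10.9/1860.570).

-0.383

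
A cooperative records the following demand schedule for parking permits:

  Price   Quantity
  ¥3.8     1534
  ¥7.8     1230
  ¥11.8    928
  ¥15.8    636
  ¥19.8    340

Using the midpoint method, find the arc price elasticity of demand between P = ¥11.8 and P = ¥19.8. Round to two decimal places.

-1.83

At P = 11.8, Q = 928; at P = 19.8, Q = 340.
ΔQ = -588, ΔP = 8.0. Midpoints: P̄ = 15.80, Q̄ = 634.0.
ε = (ΔQ/ΔP)(P̄/Q̄) = (-588/8.0)(15.80/634.0).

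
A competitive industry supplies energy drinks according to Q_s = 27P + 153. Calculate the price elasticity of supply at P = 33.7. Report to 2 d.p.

At P = 33.7, Q_s = 1062.90.
dQ_s/dP = 27.
ε_s = (dQ_s/dP)(P/Q_s) = (27)(33.7/1062.90).

0.86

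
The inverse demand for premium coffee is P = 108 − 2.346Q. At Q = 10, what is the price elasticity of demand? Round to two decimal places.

At Q = 10, P = 108 − 2.346(10) = 84.54.
dP/dQ = −2.346, so dQ/dP = 1/(−2.346) = -0.426.
ε = (dQ/dP)(P/Q) = (-0.426)(84.54/10).

-3.60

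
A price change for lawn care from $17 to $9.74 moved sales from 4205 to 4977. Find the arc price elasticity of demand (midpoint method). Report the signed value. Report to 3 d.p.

-0.310

ΔQ = 4977 − 4205 = 772; ΔP = 9.74 − 17 = -7.26.
Midpoints: P̄ = 13.37, Q̄ = 4591.0.
ε = (ΔQ/ΔP)(P̄/Q̄) = (772/-7.26)(13.37/4591.0).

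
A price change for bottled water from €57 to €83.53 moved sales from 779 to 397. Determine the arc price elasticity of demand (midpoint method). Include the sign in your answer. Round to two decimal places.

-1.72

ΔQ = 397 − 779 = -382; ΔP = 83.53 − 57 = 26.53.
Midpoints: P̄ = 70.27, Q̄ = 588.0.
ε = (ΔQ/ΔP)(P̄/Q̄) = (-382/26.53)(70.27/588.0).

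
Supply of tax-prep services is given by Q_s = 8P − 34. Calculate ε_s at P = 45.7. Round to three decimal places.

At P = 45.7, Q_s = 331.60.
dQ_s/dP = 8.
ε_s = (dQ_s/dP)(P/Q_s) = (8)(45.7/331.60).

1.103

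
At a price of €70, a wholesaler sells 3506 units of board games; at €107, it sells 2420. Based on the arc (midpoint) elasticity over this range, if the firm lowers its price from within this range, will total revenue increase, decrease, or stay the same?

Arc ε = (-1086/37)(88.50/2963.0) ≈ -0.877.
|ε| = 0.88 < 1, so demand is inelastic. A price cut therefore reduces total revenue.

decrease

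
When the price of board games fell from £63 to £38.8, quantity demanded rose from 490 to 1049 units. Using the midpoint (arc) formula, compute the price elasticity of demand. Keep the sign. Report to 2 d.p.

-1.53

ΔQ = 1049 − 490 = 559; ΔP = 38.8 − 63 = -24.2.
Midpoints: P̄ = 50.90, Q̄ = 769.5.
ε = (ΔQ/ΔP)(P̄/Q̄) = (559/-24.2)(50.90/769.5).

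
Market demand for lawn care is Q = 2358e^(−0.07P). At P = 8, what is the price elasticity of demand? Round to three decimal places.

-0.560

At P = 8, Q = 1346.911.
dQ/dP = −0.07·2358e^(−0.07P) = −0.07Q = -94.284.
ε = (dQ/dP)(P/Q) = (-94.284)(8/1346.911).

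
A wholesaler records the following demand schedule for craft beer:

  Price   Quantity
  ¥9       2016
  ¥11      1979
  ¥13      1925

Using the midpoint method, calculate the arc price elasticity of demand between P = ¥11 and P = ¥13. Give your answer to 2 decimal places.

At P = 11, Q = 1979; at P = 13, Q = 1925.
ΔQ = -54, ΔP = 2. Midpoints: P̄ = 12.00, Q̄ = 1952.0.
ε = (ΔQ/ΔP)(P̄/Q̄) = (-54/2)(12.00/1952.0).

-0.17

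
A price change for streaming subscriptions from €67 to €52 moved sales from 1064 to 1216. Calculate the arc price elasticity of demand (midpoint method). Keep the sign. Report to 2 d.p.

-0.53

ΔQ = 1216 − 1064 = 152; ΔP = 52 − 67 = -15.
Midpoints: P̄ = 59.50, Q̄ = 1140.0.
ε = (ΔQ/ΔP)(P̄/Q̄) = (152/-15)(59.50/1140.0).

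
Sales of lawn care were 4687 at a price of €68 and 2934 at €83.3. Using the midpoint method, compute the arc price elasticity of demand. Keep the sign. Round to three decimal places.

ΔQ = 2934 − 4687 = -1753; ΔP = 83.3 − 68 = 15.3.
Midpoints: P̄ = 75.65, Q̄ = 3810.5.
ε = (ΔQ/ΔP)(P̄/Q̄) = (-1753/15.3)(75.65/3810.5).

-2.275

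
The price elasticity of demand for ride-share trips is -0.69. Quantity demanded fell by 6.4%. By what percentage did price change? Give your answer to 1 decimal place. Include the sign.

9.3%

%ΔP ≈ %ΔQ / ε = (-6.4%)/(-0.69) = 9.28%.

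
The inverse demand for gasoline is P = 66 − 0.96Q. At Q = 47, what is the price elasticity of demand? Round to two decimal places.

-0.46

At Q = 47, P = 66 − 0.96(47) = 20.88.
dP/dQ = −0.96, so dQ/dP = 1/(−0.96) = -1.042.
ε = (dQ/dP)(P/Q) = (-1.042)(20.88/47).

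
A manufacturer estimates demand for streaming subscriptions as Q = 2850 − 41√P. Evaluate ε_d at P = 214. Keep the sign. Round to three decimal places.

-0.133

At P = 214, Q = 2250.222.
dQ/dP = −41/(2√P) = -1.401.
ε = (dQ/dP)(P/Q) = (-1.401)(214/2250.222).
|ε| < 1, so demand is inelastic at this price.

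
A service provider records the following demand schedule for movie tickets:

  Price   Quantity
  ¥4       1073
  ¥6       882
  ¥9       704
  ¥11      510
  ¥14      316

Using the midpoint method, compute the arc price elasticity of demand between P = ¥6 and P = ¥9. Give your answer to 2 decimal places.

At P = 6, Q = 882; at P = 9, Q = 704.
ΔQ = -178, ΔP = 3. Midpoints: P̄ = 7.50, Q̄ = 793.0.
ε = (ΔQ/ΔP)(P̄/Q̄) = (-178/3)(7.50/793.0).

-0.56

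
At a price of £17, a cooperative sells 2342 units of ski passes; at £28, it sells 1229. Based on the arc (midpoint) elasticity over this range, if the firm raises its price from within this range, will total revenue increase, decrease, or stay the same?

Arc ε = (-1113/11)(22.50/1785.5) ≈ -1.275.
|ε| = 1.28 > 1, so demand is elastic. A price rise therefore reduces total revenue.

decrease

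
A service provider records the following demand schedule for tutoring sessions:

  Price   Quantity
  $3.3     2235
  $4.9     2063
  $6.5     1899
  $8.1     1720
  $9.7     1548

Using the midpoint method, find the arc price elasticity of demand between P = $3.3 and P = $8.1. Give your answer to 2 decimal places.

-0.31

At P = 3.3, Q = 2235; at P = 8.1, Q = 1720.
ΔQ = -515, ΔP = 4.8. Midpoints: P̄ = 5.70, Q̄ = 1977.5.
ε = (ΔQ/ΔP)(P̄/Q̄) = (-515/4.8)(5.70/1977.5).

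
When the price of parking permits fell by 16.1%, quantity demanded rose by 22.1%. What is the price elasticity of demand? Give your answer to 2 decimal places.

ε = %ΔQ / %ΔP = (22.1)/(-16.1) = -1.373.

-1.37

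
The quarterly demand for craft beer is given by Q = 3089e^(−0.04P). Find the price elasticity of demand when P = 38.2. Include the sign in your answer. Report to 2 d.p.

-1.53

At P = 38.2, Q = 670.218.
dQ/dP = −0.04·3089e^(−0.04P) = −0.04Q = -26.809.
ε = (dQ/dP)(P/Q) = (-26.809)(38.2/670.218).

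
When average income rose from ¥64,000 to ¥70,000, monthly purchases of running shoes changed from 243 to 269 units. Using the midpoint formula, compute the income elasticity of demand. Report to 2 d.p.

1.13

ΔQ = 26, ΔI = 6000. Midpoints: Ī = 67,000, Q̄ = 256.0.
ε_I = (ΔQ/ΔI)(Ī/Q̄) = (26/6000)(67000/256.0).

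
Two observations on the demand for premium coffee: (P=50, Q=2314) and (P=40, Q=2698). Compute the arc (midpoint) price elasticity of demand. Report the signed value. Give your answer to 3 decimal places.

-0.690

ΔQ = 2698 − 2314 = 384; ΔP = 40 − 50 = -10.
Midpoints: P̄ = 45.00, Q̄ = 2506.0.
ε = (ΔQ/ΔP)(P̄/Q̄) = (384/-10)(45.00/2506.0).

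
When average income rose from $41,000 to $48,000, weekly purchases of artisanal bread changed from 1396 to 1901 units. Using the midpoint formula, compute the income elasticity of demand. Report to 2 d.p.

1.95

ΔQ = 505, ΔI = 7000. Midpoints: Ī = 44,500, Q̄ = 1648.5.
ε_I = (ΔQ/ΔI)(Ī/Q̄) = (505/7000)(44500/1648.5).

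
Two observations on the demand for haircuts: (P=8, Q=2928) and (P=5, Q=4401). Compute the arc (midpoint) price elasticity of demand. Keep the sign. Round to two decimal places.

ΔQ = 4401 − 2928 = 1473; ΔP = 5 − 8 = -3.
Midpoints: P̄ = 6.50, Q̄ = 3664.5.
ε = (ΔQ/ΔP)(P̄/Q̄) = (1473/-3)(6.50/3664.5).

-0.87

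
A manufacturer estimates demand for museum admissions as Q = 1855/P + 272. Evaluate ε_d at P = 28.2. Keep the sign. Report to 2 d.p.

-0.19

At P = 28.2, Q = 337.780.
dQ/dP = −1855/P² = -2.333.
ε = (dQ/dP)(P/Q) = (-2.333)(28.2/337.780).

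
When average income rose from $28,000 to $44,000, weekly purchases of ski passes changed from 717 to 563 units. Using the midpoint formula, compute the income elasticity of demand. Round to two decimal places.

-0.54

ΔQ = -154, ΔI = 16000. Midpoints: Ī = 36,000, Q̄ = 640.0.
ε_I = (ΔQ/ΔI)(Ī/Q̄) = (-154/16000)(36000/640.0).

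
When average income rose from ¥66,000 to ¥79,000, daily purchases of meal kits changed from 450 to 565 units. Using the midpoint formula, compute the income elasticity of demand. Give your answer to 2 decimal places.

1.26

ΔQ = 115, ΔI = 13000. Midpoints: Ī = 72,500, Q̄ = 507.5.
ε_I = (ΔQ/ΔI)(Ī/Q̄) = (115/13000)(72500/507.5).
ε_I > 0, so the good is normal.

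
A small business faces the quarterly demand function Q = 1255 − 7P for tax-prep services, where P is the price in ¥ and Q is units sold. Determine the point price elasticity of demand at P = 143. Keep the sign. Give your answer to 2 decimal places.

-3.94

At P = 143, Q = 254.
dQ/dP = −7.
ε = (dQ/dP)(P/Q) = (-7)(143/254).
|ε| > 1, so demand is elastic at this price.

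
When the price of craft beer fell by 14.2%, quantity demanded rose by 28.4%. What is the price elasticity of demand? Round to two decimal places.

ε = %ΔQ / %ΔP = (28.4)/(-14.2) = -2.000.

-2.00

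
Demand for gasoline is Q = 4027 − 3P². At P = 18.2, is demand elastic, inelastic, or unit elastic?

inelastic

Q = 3033.280, dQ/dP = -109.200.
ε = (dQ/dP)(P/Q) ≈ -0.655.
|ε| = 0.66 < 1.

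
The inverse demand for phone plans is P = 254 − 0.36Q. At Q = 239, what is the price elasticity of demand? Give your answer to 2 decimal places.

At Q = 239, P = 254 − 0.36(239) = 167.96.
dP/dQ = −0.36, so dQ/dP = 1/(−0.36) = -2.778.
ε = (dQ/dP)(P/Q) = (-2.778)(167.96/239).

-1.95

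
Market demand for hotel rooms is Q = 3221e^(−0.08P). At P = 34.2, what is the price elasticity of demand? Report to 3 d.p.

-2.736

At P = 34.2, Q = 208.815.
dQ/dP = −0.08·3221e^(−0.08P) = −0.08Q = -16.705.
ε = (dQ/dP)(P/Q) = (-16.705)(34.2/208.815).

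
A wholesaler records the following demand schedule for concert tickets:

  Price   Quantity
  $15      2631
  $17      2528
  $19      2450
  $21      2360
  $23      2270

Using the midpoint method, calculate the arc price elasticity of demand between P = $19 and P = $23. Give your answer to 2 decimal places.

-0.40

At P = 19, Q = 2450; at P = 23, Q = 2270.
ΔQ = -180, ΔP = 4. Midpoints: P̄ = 21.00, Q̄ = 2360.0.
ε = (ΔQ/ΔP)(P̄/Q̄) = (-180/4)(21.00/2360.0).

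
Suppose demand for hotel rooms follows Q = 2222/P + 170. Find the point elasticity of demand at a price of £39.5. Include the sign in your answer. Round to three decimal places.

At P = 39.5, Q = 226.253.
dQ/dP = −2222/P² = -1.424.
ε = (dQ/dP)(P/Q) = (-1.424)(39.5/226.253).
|ε| < 1, so demand is inelastic at this price.

-0.249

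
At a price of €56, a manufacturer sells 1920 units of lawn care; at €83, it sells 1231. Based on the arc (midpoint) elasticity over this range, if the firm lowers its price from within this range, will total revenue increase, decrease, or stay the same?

increase

Arc ε = (-689/27)(69.50/1575.5) ≈ -1.126.
|ε| = 1.13 > 1, so demand is elastic. A price cut therefore raises total revenue.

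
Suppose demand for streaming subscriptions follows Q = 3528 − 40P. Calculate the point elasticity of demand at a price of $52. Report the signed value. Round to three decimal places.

At P = 52, Q = 1448.
dQ/dP = −40.
ε = (dQ/dP)(P/Q) = (-40)(52/1448).
|ε| > 1, so demand is elastic at this price.

-1.436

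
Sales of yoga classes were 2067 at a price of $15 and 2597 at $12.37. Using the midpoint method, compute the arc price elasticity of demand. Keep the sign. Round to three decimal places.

ΔQ = 2597 − 2067 = 530; ΔP = 12.37 − 15 = -2.63.
Midpoints: P̄ = 13.68, Q̄ = 2332.0.
ε = (ΔQ/ΔP)(P̄/Q̄) = (530/-2.63)(13.68/2332.0).

-1.183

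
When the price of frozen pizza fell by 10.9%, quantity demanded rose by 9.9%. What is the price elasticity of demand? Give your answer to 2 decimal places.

ε = %ΔQ / %ΔP = (9.9)/(-10.9) = -0.908.

-0.91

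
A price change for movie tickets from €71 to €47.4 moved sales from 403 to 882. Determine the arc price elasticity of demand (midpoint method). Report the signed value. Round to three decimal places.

-1.870

ΔQ = 882 − 403 = 479; ΔP = 47.4 − 71 = -23.6.
Midpoints: P̄ = 59.20, Q̄ = 642.5.
ε = (ΔQ/ΔP)(P̄/Q̄) = (479/-23.6)(59.20/642.5).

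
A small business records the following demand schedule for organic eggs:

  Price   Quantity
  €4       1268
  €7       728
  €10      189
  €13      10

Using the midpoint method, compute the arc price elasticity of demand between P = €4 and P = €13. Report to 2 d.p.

At P = 4, Q = 1268; at P = 13, Q = 10.
ΔQ = -1258, ΔP = 9. Midpoints: P̄ = 8.50, Q̄ = 639.0.
ε = (ΔQ/ΔP)(P̄/Q̄) = (-1258/9)(8.50/639.0).

-1.86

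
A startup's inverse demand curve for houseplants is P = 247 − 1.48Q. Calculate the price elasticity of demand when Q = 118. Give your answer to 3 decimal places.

-0.414

At Q = 118, P = 247 − 1.48(118) = 72.36.
dP/dQ = −1.48, so dQ/dP = 1/(−1.48) = -0.676.
ε = (dQ/dP)(P/Q) = (-0.676)(72.36/118).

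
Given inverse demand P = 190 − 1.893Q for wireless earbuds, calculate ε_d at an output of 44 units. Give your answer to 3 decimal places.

At Q = 44, P = 190 − 1.893(44) = 106.71.
dP/dQ = −1.893, so dQ/dP = 1/(−1.893) = -0.528.
ε = (dQ/dP)(P/Q) = (-0.528)(106.71/44).

-1.281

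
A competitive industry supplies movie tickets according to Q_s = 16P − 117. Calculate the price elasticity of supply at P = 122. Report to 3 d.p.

1.064

At P = 122, Q_s = 1835.
dQ_s/dP = 16.
ε_s = (dQ_s/dP)(P/Q_s) = (16)(122/1835).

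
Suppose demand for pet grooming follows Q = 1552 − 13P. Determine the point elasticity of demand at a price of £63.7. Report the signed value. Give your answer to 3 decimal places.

-1.144

At P = 63.7, Q = 723.900.
dQ/dP = −13.
ε = (dQ/dP)(P/Q) = (-13)(63.7/723.900).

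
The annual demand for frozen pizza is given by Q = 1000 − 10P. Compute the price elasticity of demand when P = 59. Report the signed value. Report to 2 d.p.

-1.44

At P = 59, Q = 410.
dQ/dP = −10.
ε = (dQ/dP)(P/Q) = (-10)(59/410).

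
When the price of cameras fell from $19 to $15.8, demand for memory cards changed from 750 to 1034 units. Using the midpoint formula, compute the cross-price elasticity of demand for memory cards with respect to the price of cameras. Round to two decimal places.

ΔQ_x = 1034 − 750 = 284; ΔP_y = 15.8 − 19 = -3.2.
Midpoints: P̄_y = 17.40, Q̄_x = 892.0.
ε_xy = (ΔQ_x/ΔP_y)(P̄_y/Q̄_x) = (284/-3.2)(17.40/892.0).
ε_xy < 0, so the goods are complements.

-1.73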